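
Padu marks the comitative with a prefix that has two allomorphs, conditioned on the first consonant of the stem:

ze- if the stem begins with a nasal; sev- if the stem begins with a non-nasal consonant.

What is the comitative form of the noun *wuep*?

sevwuep

*wuep*: first consonant = /w/, non-nasal → sev- → *sevwuep*.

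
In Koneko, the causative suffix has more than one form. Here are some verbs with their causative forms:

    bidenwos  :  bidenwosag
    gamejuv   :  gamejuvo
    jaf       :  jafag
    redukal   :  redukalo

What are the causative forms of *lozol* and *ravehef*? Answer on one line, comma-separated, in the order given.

The pattern is voicing of the final consonant: -ag when the stem ends in a voiceless consonant (*bidenwos*, *jaf*); -o when the stem ends in a voiced consonant (*gamejuv*, *redukal*).
*lozol*: final consonant = /l/, voiced → -o → *lozolo*.
*ravehef* — final consonant /f/ (voiceless) → -ag → *ravehefag*.

lozolo, ravehefag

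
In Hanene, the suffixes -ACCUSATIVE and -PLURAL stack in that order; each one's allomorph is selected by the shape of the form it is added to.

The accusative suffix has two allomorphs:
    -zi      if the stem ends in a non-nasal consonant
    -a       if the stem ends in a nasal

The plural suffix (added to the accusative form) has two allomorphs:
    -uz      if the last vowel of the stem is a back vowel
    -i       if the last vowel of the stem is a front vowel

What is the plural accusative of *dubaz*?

*dubaz* — final consonant /z/ (non-nasal) → -zi → *dubazzi*.
The accusative form *dubazzi*: last vowel = /i/, a front vowel → -i → *dubazzii*.

dubazzii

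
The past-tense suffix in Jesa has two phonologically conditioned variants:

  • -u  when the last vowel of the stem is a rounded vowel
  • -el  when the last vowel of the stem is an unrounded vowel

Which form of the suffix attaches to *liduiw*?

The last vowel of *liduiw* is /i/, which is an unrounded vowel, so the suffix is -el.

-el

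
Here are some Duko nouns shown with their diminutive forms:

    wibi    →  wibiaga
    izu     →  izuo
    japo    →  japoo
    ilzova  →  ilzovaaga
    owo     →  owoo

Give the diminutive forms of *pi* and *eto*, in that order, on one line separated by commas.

The alternation tracks the last vowel of the stem — -o when the last vowel of the stem is a rounded vowel (*izu*, *japo*, *owo*); -aga when the last vowel of the stem is an unrounded vowel (*wibi*, *ilzova*).
*pi* — last vowel /i/ (an unrounded vowel) → -aga → *piaga*.
The last vowel of *eto* is /o/, which is a rounded vowel, so the suffix is -o, giving *etoo*.

piaga, etoo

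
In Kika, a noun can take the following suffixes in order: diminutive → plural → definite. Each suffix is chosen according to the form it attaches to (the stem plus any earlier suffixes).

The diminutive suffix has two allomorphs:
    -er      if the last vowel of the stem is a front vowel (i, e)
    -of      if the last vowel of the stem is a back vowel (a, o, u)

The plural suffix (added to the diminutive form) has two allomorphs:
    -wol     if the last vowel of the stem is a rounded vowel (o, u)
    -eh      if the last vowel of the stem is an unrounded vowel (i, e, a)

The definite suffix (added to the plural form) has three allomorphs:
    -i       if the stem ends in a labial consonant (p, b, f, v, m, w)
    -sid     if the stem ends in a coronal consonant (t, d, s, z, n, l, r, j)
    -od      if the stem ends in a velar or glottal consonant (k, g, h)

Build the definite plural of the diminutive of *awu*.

awuofwolsid

*awu* — last vowel /u/ (a back vowel) → -of → *awuof*.
The diminutive form *awuof*: last vowel = /o/, a rounded vowel → -wol → *awuofwol*.
The plural form *awuofwol*: final consonant = /l/, coronal → -sid → *awuofwolsid*.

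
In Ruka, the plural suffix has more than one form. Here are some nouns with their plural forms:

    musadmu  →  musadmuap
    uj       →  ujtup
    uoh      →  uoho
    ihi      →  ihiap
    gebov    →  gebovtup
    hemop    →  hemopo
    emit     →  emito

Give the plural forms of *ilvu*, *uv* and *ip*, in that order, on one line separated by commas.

ilvuap, uvtup, ipo

The alternation tracks the final sound of the stem — -o when the stem ends in a voiceless consonant (*uoh*, *hemop*, *emit*); -tup when the stem ends in a voiced consonant (*uj*, *gebov*); -ap when the stem ends in a vowel (*musadmu*, *ihi*).
Since the final sound of *ilvu* is /u/ (a vowel), it takes -ap, giving *ilvuap*.
Since the final sound of *uv* is /v/ (a voiced consonant), it takes -tup, giving *uvtup*.
Since the final sound of *ip* is /p/ (a voiceless consonant), it takes -o, giving *ipo*.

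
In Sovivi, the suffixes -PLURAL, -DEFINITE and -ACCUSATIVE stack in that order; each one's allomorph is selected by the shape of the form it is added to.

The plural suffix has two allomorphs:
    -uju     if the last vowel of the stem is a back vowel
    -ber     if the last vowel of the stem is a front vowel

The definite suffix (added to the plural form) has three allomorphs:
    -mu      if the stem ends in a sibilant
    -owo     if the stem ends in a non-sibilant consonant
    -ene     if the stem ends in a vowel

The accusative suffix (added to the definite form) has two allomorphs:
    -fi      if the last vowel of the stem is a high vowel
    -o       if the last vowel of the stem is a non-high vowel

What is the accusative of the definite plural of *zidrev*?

zidrevberowoo

The last vowel of *zidrev* is /e/, which is a front vowel, so the plural suffix is -ber, giving *zidrevber*.
The plural form *zidrevber*: final sound = /r/, a non-sibilant consonant → -owo → *zidrevberowo*.
The last vowel of the definite form *zidrevberowo* is /o/, which is a non-high vowel, so the accusative suffix is -o, giving *zidrevberowoo*.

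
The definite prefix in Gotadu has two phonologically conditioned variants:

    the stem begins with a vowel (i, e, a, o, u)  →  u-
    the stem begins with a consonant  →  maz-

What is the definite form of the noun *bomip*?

mazbomip

*bomip* — first sound /b/ (a consonant) → maz- → *mazbomip*.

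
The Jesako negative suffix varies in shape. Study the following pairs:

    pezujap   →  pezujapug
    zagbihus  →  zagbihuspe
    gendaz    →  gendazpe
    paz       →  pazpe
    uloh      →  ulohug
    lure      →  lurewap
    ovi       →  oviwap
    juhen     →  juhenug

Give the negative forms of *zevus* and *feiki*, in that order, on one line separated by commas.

Looking at the final sound of each stem: -pe when the stem ends in a sibilant (*zagbihus*, *gendaz*, *paz*); -ug when the stem ends in a non-sibilant consonant (*pezujap*, *uloh*, *juhen*); -wap when the stem ends in a vowel (*lure*, *ovi*).
*zevus* — final sound /s/ (a sibilant) → -pe → *zevuspe*.
Since the final sound of *feiki* is /i/ (a vowel), it takes -wap, giving *feikiwap*.

zevuspe, feikiwap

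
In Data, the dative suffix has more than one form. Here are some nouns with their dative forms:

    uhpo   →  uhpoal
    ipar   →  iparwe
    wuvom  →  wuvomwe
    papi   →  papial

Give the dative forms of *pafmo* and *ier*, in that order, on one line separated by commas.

The suffix is conditioned by the final sound: -we when the stem ends in a consonant (*ipar*, *wuvom*); -al when the stem ends in a vowel (*uhpo*, *papi*).
*pafmo*: final sound = /o/, a vowel → -al → *pafmoal*.
*ier* — final sound /r/ (a consonant) → -we → *ierwe*.

pafmoal, ierwe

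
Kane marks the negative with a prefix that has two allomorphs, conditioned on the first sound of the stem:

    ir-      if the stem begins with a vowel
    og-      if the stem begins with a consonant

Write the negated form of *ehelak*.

irehelak

*ehelak* — first sound /e/ (a vowel) → ir- → *irehelak*.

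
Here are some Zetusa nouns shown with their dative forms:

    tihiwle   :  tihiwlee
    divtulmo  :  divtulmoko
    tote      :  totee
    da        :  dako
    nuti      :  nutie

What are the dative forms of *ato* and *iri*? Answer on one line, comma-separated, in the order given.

atoko, irie

The alternation tracks the last vowel of the stem — -e when the last vowel of the stem is a front vowel (*tihiwle*, *tote*, *nuti*); -ko when the last vowel of the stem is a back vowel (*divtulmo*, *da*).
*ato* — last vowel /o/ (a back vowel) → -ko → *atoko*.
*iri* — last vowel /i/ (a front vowel) → -e → *irie*.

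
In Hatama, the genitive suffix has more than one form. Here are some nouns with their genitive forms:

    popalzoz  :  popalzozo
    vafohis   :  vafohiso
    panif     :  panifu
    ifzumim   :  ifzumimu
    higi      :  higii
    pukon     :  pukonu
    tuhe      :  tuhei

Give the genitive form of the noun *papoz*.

The suffix is conditioned by the final sound: -o when the stem ends in a sibilant (*popalzoz*, *vafohis*); -u when the stem ends in a non-sibilant consonant (*panif*, *ifzumim*, *pukon*); -i when the stem ends in a vowel (*higi*, *tuhe*).
The final sound of *papoz* is /z/, which is a sibilant, so the suffix is -o, giving *papozo*.

papozo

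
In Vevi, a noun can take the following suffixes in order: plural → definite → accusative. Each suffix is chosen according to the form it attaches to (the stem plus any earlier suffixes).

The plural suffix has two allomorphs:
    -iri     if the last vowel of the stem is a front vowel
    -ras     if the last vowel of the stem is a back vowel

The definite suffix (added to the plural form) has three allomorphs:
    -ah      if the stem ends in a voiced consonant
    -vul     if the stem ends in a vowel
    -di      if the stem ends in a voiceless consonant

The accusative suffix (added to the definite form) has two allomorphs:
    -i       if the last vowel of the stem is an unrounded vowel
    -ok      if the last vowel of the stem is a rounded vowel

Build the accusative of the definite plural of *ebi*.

ebiirivulok

*ebi*: last vowel = /i/, a front vowel → -iri → *ebiiri*.
The plural form *ebiiri*: final sound = /i/, a vowel → -vul → *ebiirivul*.
The definite form *ebiirivul*: last vowel = /u/, a rounded vowel → -ok → *ebiirivulok*.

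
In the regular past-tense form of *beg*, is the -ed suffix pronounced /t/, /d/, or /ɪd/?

/d/

The stem *beg* ends in a voiced sound other than /d/.
The -ed suffix is realized as /ɪd/ after /t, d/; as /t/ after other voiceless consonants; and as /d/ after other voiced sounds.
So -ed on *beg* is pronounced /d/.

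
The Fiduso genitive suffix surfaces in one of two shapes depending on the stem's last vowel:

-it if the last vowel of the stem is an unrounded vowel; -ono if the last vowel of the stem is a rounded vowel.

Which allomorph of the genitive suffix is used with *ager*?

*ager* — last vowel /e/ (an unrounded vowel) → -it.

-it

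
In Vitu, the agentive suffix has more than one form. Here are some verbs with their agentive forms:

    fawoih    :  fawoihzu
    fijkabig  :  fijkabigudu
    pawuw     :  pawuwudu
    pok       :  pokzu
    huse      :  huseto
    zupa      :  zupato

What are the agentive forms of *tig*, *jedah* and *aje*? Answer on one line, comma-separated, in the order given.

The alternation tracks the final sound of the stem — -zu when the stem ends in a voiceless consonant (*fawoih*, *pok*); -udu when the stem ends in a voiced consonant (*fijkabig*, *pawuw*); -to when the stem ends in a vowel (*huse*, *zupa*).
*tig* — final sound /g/ (a voiced consonant) → -udu → *tigudu*.
*jedah* — final sound /h/ (a voiceless consonant) → -zu → *jedahzu*.
*aje*: final sound = /e/, a vowel → -to → *ajeto*.

tigudu, jedahzu, ajeto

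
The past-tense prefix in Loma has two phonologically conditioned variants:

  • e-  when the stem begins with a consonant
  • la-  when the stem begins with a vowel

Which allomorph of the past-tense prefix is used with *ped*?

e-

Since the first sound of *ped* is /p/ (a consonant), it takes e-.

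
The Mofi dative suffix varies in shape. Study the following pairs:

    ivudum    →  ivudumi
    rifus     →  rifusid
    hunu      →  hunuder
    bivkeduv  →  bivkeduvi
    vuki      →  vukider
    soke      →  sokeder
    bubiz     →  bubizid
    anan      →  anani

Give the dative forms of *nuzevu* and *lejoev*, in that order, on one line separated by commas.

The alternation tracks the final sound of the stem — -id when the stem ends in a sibilant (*rifus*, *bubiz*); -i when the stem ends in a non-sibilant consonant (*ivudum*, *bivkeduv*, *anan*); -der when the stem ends in a vowel (*hunu*, *vuki*, *soke*).
*nuzevu*: final sound = /u/, a vowel → -der → *nuzevuder*.
The final sound of *lejoev* is /v/, which is a non-sibilant consonant, so the suffix is -i, giving *lejoevi*.

nuzevuder, lejoevi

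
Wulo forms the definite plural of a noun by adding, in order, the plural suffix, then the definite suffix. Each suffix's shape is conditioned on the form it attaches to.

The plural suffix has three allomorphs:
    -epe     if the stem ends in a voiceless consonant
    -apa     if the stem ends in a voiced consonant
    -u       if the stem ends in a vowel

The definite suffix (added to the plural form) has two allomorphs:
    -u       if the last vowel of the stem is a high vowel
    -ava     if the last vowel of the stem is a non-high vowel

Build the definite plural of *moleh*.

The final sound of *moleh* is /h/, which is a voiceless consonant, so the plural suffix is -epe, giving *molehepe*.
The last vowel of the plural form *molehepe* is /e/, which is a non-high vowel, so the definite suffix is -ava, giving *molehepeava*.

molehepeava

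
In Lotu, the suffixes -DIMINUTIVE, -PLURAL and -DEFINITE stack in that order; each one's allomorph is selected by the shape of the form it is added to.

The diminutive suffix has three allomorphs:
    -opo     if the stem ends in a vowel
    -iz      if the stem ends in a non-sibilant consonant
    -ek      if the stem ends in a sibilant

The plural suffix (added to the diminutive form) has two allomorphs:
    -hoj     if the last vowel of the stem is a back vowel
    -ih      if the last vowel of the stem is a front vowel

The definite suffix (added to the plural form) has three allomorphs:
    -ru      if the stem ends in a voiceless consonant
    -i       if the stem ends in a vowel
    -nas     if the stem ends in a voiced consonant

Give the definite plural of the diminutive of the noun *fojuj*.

fojujizihru

*fojuj* — final sound /j/ (a non-sibilant consonant) → -iz → *fojujiz*.
The diminutive form *fojujiz*: last vowel = /i/, a front vowel → -ih → *fojujizih*.
The final sound of the plural form *fojujizih* is /h/, which is a voiceless consonant, so the definite suffix is -ru, giving *fojujizihru*.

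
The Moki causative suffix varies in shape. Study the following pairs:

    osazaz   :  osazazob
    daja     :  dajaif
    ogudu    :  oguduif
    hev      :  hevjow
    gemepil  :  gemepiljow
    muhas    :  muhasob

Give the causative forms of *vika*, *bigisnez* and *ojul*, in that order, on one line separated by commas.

vikaif, bigisnezob, ojuljow

The suffix is conditioned by the final sound: -ob when the stem ends in a sibilant (*osazaz*, *muhas*); -jow when the stem ends in a non-sibilant consonant (*hev*, *gemepil*); -if when the stem ends in a vowel (*daja*, *ogudu*).
*vika*: final sound = /a/, a vowel → -if → *vikaif*.
The final sound of *bigisnez* is /z/, which is a sibilant, so the suffix is -ob, giving *bigisnezob*.
The final sound of *ojul* is /l/, which is a non-sibilant consonant, so the suffix is -jow, giving *ojuljow*.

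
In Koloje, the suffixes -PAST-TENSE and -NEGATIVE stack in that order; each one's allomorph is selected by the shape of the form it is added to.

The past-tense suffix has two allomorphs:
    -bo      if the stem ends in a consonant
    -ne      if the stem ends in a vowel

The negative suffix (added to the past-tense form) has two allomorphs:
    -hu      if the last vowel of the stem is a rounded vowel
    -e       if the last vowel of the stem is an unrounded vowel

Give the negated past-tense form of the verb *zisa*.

zisanee

The final sound of *zisa* is /a/, which is a vowel, so the past-tense suffix is -ne, giving *zisane*.
The past-tense form *zisane* — last vowel /e/ (an unrounded vowel) → -e → *zisanee*.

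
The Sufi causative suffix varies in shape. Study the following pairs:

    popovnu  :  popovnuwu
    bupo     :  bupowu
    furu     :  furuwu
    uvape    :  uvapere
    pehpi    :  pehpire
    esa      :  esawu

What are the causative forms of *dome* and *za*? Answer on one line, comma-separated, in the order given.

The pattern is front/back vowel harmony: -re when the last vowel of the stem is a front vowel (*uvape*, *pehpi*); -wu when the last vowel of the stem is a back vowel (*popovnu*, *bupo*, *furu*, *esa*).
The last vowel of *dome* is /e/, which is a front vowel, so the suffix is -re, giving *domere*.
*za* — last vowel /a/ (a back vowel) → -wu → *zawu*.

domere, zawu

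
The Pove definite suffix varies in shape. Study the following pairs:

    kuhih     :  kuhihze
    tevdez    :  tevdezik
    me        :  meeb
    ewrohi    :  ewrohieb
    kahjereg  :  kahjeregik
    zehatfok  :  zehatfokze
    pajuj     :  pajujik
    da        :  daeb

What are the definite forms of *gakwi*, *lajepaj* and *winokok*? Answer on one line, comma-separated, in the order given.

The suffix is conditioned by the final sound: -ze when the stem ends in a voiceless consonant (*kuhih*, *zehatfok*); -ik when the stem ends in a voiced consonant (*tevdez*, *kahjereg*, *pajuj*); -eb when the stem ends in a vowel (*me*, *ewrohi*, *da*).
*gakwi*: final sound = /i/, a vowel → -eb → *gakwieb*.
*lajepaj*: final sound = /j/, a voiced consonant → -ik → *lajepajik*.
*winokok*: final sound = /k/, a voiceless consonant → -ze → *winokokze*.

gakwieb, lajepajik, winokokze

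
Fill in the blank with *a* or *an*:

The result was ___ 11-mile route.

an

The indefinite article is chosen by the initial *sound* of the following word, not its spelling.
The number *11* is spoken "eleven", beginning with /ɪˈlɛvən/ — a vowel sound.
So the article is *an*: The result was an 11-mile route.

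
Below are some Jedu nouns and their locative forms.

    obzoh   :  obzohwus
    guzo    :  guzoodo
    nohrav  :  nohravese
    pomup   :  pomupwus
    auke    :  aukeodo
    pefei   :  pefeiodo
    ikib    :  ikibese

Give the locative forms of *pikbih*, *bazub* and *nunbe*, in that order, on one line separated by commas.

pikbihwus, bazubese, nunbeodo

The alternation tracks the final sound of the stem — -wus when the stem ends in a voiceless consonant (*obzoh*, *pomup*); -ese when the stem ends in a voiced consonant (*nohrav*, *ikib*); -odo when the stem ends in a vowel (*guzo*, *auke*, *pefei*).
*pikbih* — final sound /h/ (a voiceless consonant) → -wus → *pikbihwus*.
*bazub*: final sound = /b/, a voiced consonant → -ese → *bazubese*.
Since the final sound of *nunbe* is /e/ (a vowel), it takes -odo, giving *nunbeodo*.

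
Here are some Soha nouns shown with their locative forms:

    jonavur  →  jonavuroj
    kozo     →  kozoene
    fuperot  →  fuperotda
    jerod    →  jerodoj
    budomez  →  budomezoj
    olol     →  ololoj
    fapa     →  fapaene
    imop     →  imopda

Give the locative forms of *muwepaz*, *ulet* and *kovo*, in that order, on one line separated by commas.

The alternation tracks the final sound of the stem — -da when the stem ends in a voiceless consonant (*fuperot*, *imop*); -oj when the stem ends in a voiced consonant (*jonavur*, *jerod*, *budomez*, *olol*); -ene when the stem ends in a vowel (*kozo*, *fapa*).
The final sound of *muwepaz* is /z/, which is a voiced consonant, so the suffix is -oj, giving *muwepazoj*.
The final sound of *ulet* is /t/, which is a voiceless consonant, so the suffix is -da, giving *uletda*.
The final sound of *kovo* is /o/, which is a vowel, so the suffix is -ene, giving *kovoene*.

muwepazoj, uletda, kovoene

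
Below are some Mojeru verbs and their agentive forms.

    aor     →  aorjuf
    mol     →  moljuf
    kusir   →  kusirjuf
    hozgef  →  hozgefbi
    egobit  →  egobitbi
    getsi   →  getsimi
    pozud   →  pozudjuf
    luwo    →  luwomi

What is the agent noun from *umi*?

The pattern is voicing of the final sound: -bi when the stem ends in a voiceless consonant (*hozgef*, *egobit*); -juf when the stem ends in a voiced consonant (*aor*, *mol*, *kusir*, *pozud*); -mi when the stem ends in a vowel (*getsi*, *luwo*).
The final sound of *umi* is /i/, which is a vowel, so the suffix is -mi, giving *umimi*.

umimi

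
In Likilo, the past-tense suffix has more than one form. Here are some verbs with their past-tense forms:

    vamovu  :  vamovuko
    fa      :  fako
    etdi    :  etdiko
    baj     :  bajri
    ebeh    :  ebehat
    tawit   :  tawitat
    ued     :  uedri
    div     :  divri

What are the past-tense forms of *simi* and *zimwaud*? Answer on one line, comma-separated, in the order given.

Looking at the final sound of each stem: -at when the stem ends in a voiceless consonant (*ebeh*, *tawit*); -ri when the stem ends in a voiced consonant (*baj*, *ued*, *div*); -ko when the stem ends in a vowel (*vamovu*, *fa*, *etdi*).
*simi*: final sound = /i/, a vowel → -ko → *simiko*.
The final sound of *zimwaud* is /d/, which is a voiced consonant, so the suffix is -ri, giving *zimwaudri*.

simiko, zimwaudri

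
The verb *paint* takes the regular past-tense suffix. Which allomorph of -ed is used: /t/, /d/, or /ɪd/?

/ɪd/

The stem *paint* ends in /t/ or /d/.
The -ed suffix is realized as /ɪd/ after /t, d/; as /t/ after other voiceless consonants; and as /d/ after other voiced sounds.
So -ed on *paint* is pronounced /ɪd/.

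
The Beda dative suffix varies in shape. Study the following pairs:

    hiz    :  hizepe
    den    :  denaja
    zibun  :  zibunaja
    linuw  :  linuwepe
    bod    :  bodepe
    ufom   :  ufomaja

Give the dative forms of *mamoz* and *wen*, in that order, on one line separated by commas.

The suffix is conditioned by the final consonant: -aja when the stem ends in a nasal (*den*, *zibun*, *ufom*); -epe when the stem ends in a non-nasal consonant (*hiz*, *linuw*, *bod*).
The final consonant of *mamoz* is /z/, which is non-nasal, so the suffix is -epe, giving *mamozepe*.
*wen* — final consonant /n/ (a nasal) → -aja → *wenaja*.

mamozepe, wenaja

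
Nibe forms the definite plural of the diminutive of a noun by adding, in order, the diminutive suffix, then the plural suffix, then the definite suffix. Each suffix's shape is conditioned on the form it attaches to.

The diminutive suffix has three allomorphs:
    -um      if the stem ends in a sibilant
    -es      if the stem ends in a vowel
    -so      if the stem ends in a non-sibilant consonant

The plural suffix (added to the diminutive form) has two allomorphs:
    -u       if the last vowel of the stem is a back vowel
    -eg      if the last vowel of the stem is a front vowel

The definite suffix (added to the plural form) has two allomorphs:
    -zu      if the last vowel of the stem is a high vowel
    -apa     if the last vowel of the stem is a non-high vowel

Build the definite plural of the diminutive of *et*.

etsouzu

*et* — final sound /t/ (a non-sibilant consonant) → -so → *etso*.
The diminutive form *etso* — last vowel /o/ (a back vowel) → -u → *etsou*.
Since the last vowel of the plural form *etsou* is /u/ (a high vowel), it takes -zu, giving *etsouzu*.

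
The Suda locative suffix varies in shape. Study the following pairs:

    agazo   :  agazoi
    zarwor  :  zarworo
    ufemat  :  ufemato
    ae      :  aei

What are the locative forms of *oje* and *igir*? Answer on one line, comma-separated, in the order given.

ojei, igiro

Looking at the final sound of each stem: -o when the stem ends in a consonant (*zarwor*, *ufemat*); -i when the stem ends in a vowel (*agazo*, *ae*).
The final sound of *oje* is /e/, which is a vowel, so the suffix is -i, giving *ojei*.
The final sound of *igir* is /r/, which is a consonant, so the suffix is -o, giving *igiro*.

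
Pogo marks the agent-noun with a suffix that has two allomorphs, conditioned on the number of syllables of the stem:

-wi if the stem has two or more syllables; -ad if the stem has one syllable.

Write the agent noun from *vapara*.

vaparawi

*vapara* (3 syllables) → -wi → *vaparawi*.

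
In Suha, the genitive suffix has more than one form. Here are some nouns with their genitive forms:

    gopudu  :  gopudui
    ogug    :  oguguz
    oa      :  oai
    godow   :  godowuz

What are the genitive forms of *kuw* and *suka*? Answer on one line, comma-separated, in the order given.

kuwuz, sukai

The alternation tracks the final sound of the stem — -uz when the stem ends in a consonant (*ogug*, *godow*); -i when the stem ends in a vowel (*gopudu*, *oa*).
*kuw* — final sound /w/ (a consonant) → -uz → *kuwuz*.
*suka* — final sound /a/ (a vowel) → -i → *sukai*.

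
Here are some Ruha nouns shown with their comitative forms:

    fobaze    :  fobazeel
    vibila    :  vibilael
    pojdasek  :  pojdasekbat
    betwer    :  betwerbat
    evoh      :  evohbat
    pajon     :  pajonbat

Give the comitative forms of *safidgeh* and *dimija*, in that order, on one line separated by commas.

safidgehbat, dimijael

Looking at the final sound of each stem: -bat when the stem ends in a consonant (*pojdasek*, *betwer*, *evoh*, *pajon*); -el when the stem ends in a vowel (*fobaze*, *vibila*).
*safidgeh* — final sound /h/ (a consonant) → -bat → *safidgehbat*.
The final sound of *dimija* is /a/, which is a vowel, so the suffix is -el, giving *dimijael*.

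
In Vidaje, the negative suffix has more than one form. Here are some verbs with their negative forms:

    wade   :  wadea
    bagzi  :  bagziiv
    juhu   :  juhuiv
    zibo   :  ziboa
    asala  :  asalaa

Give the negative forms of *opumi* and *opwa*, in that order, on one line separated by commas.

opumiiv, opwaa

The pattern is height harmony: -iv when the last vowel of the stem is a high vowel (*bagzi*, *juhu*); -a when the last vowel of the stem is a non-high vowel (*wade*, *zibo*, *asala*).
*opumi* — last vowel /i/ (a high vowel) → -iv → *opumiiv*.
*opwa* — last vowel /a/ (a non-high vowel) → -a → *opwaa*.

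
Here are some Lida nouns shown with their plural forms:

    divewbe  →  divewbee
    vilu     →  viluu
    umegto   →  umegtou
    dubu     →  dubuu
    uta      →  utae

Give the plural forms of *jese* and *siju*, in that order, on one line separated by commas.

The suffix is conditioned by the last vowel: -u when the last vowel of the stem is a rounded vowel (*vilu*, *umegto*, *dubu*); -e when the last vowel of the stem is an unrounded vowel (*divewbe*, *uta*).
*jese* — last vowel /e/ (an unrounded vowel) → -e → *jesee*.
Since the last vowel of *siju* is /u/ (a rounded vowel), it takes -u, giving *sijuu*.

jesee, sijuu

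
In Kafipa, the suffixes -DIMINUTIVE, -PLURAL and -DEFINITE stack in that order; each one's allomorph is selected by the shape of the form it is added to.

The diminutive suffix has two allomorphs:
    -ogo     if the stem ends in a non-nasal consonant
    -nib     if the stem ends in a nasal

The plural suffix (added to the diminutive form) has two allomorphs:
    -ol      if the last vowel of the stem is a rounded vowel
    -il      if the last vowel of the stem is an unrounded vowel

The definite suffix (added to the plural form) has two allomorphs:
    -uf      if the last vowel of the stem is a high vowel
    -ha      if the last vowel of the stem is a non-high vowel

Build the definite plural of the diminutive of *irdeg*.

irdegogoolha

*irdeg* — final consonant /g/ (non-nasal) → -ogo → *irdegogo*.
Since the last vowel of the diminutive form *irdegogo* is /o/ (a rounded vowel), it takes -ol, giving *irdegogool*.
The plural form *irdegogool*: last vowel = /o/, a non-high vowel → -ha → *irdegogoolha*.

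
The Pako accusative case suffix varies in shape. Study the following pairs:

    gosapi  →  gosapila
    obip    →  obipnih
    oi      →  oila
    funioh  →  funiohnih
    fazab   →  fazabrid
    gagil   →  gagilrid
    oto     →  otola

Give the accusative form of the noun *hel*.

The alternation tracks the final sound of the stem — -nih when the stem ends in a voiceless consonant (*obip*, *funioh*); -rid when the stem ends in a voiced consonant (*fazab*, *gagil*); -la when the stem ends in a vowel (*gosapi*, *oi*, *oto*).
The final sound of *hel* is /l/, which is a voiced consonant, so the suffix is -rid, giving *helrid*.

helrid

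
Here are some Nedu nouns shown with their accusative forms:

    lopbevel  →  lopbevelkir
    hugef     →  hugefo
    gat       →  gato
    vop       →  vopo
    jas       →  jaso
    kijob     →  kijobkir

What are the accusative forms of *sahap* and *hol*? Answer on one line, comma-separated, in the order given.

sahapo, holkir

Looking at the final consonant of each stem: -o when the stem ends in a voiceless consonant (*hugef*, *gat*, *vop*, *jas*); -kir when the stem ends in a voiced consonant (*lopbevel*, *kijob*).
*sahap*: final consonant = /p/, voiceless → -o → *sahapo*.
Since the final consonant of *hol* is /l/ (voiced), it takes -kir, giving *holkir*.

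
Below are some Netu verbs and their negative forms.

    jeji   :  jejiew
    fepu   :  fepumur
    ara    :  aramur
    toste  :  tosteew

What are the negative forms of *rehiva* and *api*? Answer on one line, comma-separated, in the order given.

The alternation tracks the last vowel of the stem — -ew when the last vowel of the stem is a front vowel (*jeji*, *toste*); -mur when the last vowel of the stem is a back vowel (*fepu*, *ara*).
The last vowel of *rehiva* is /a/, which is a back vowel, so the suffix is -mur, giving *rehivamur*.
Since the last vowel of *api* is /i/ (a front vowel), it takes -ew, giving *apiew*.

rehivamur, apiew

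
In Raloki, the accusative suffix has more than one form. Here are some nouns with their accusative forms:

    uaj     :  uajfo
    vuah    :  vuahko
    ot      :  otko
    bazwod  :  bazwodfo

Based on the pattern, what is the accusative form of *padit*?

paditko

The suffix is conditioned by the final consonant: -ko when the stem ends in a voiceless consonant (*vuah*, *ot*); -fo when the stem ends in a voiced consonant (*uaj*, *bazwod*).
*padit* — final consonant /t/ (voiceless) → -ko → *paditko*.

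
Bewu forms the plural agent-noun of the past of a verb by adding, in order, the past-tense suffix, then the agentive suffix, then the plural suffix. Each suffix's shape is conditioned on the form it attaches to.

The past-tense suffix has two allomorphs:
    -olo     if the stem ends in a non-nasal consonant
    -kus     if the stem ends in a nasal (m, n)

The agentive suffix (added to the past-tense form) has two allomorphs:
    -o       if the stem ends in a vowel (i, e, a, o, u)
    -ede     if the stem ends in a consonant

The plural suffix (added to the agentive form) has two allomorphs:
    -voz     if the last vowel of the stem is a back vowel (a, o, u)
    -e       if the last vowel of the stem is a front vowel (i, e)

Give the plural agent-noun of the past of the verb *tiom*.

Since the final consonant of *tiom* is /m/ (a nasal), it takes -kus, giving *tiomkus*.
The final sound of the past-tense form *tiomkus* is /s/, which is a consonant, so the agentive suffix is -ede, giving *tiomkusede*.
The last vowel of the agentive form *tiomkusede* is /e/, which is a front vowel, so the plural suffix is -e, giving *tiomkusedee*.

tiomkusedee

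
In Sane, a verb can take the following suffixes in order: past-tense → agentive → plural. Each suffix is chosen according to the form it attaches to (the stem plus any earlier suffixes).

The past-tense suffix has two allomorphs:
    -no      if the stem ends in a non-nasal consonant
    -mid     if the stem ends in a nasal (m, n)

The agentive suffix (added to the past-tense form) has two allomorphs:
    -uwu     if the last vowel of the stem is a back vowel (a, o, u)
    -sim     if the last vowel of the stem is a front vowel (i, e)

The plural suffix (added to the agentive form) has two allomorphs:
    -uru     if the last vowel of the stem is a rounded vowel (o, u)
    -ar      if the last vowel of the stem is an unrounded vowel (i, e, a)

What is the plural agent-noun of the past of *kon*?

The final consonant of *kon* is /n/, which is a nasal, so the past-tense suffix is -mid, giving *konmid*.
The last vowel of the past-tense form *konmid* is /i/, which is a front vowel, so the agentive suffix is -sim, giving *konmidsim*.
The last vowel of the agentive form *konmidsim* is /i/, which is an unrounded vowel, so the plural suffix is -ar, giving *konmidsimar*.

konmidsimar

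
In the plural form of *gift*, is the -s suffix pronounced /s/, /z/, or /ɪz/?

/s/

The stem *gift* ends in a voiceless non-sibilant consonant.
The plural suffix surfaces as /ɪz/ after sibilants, /s/ after other voiceless consonants, and /z/ after other voiced sounds.
So the plural -s on *gift* is pronounced /s/.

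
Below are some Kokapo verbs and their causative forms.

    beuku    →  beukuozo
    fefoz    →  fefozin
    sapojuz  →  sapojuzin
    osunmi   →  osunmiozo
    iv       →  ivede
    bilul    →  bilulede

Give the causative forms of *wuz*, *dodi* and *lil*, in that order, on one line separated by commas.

wuzin, dodiozo, lilede

The alternation tracks the final sound of the stem — -in when the stem ends in a sibilant (*fefoz*, *sapojuz*); -ede when the stem ends in a non-sibilant consonant (*iv*, *bilul*); -ozo when the stem ends in a vowel (*beuku*, *osunmi*).
*wuz* — final sound /z/ (a sibilant) → -in → *wuzin*.
*dodi*: final sound = /i/, a vowel → -ozo → *dodiozo*.
The final sound of *lil* is /l/, which is a non-sibilant consonant, so the suffix is -ede, giving *lilede*.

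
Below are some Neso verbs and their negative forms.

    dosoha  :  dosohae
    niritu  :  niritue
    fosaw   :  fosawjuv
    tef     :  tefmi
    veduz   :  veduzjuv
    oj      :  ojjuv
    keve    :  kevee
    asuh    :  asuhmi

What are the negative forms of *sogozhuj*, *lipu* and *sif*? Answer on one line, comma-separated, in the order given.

The alternation tracks the final sound of the stem — -mi when the stem ends in a voiceless consonant (*tef*, *asuh*); -juv when the stem ends in a voiced consonant (*fosaw*, *veduz*, *oj*); -e when the stem ends in a vowel (*dosoha*, *niritu*, *keve*).
*sogozhuj*: final sound = /j/, a voiced consonant → -juv → *sogozhujjuv*.
*lipu* — final sound /u/ (a vowel) → -e → *lipue*.
*sif*: final sound = /f/, a voiceless consonant → -mi → *sifmi*.

sogozhujjuv, lipue, sifmi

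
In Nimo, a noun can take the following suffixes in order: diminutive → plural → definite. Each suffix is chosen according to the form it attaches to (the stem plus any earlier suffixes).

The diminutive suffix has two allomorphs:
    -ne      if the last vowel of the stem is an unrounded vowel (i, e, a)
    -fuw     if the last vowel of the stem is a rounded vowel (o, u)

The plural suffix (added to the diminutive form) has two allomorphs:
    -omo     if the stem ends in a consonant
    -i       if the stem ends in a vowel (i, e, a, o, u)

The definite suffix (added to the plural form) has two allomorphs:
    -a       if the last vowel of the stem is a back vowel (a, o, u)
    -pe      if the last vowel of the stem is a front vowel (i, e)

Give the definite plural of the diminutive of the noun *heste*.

*heste* — last vowel /e/ (an unrounded vowel) → -ne → *hestene*.
The final sound of the diminutive form *hestene* is /e/, which is a vowel, so the plural suffix is -i, giving *hestenei*.
Since the last vowel of the plural form *hestenei* is /i/ (a front vowel), it takes -pe, giving *hesteneipe*.

hesteneipe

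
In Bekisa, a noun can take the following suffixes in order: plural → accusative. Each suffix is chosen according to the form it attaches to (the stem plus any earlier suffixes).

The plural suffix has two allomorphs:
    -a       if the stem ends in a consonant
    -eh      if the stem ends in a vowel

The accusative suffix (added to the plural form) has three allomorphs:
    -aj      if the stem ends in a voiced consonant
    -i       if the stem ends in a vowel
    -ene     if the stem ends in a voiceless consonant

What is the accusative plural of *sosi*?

*sosi*: final sound = /i/, a vowel → -eh → *sosieh*.
The final sound of the plural form *sosieh* is /h/, which is a voiceless consonant, so the accusative suffix is -ene, giving *sosiehene*.

sosiehene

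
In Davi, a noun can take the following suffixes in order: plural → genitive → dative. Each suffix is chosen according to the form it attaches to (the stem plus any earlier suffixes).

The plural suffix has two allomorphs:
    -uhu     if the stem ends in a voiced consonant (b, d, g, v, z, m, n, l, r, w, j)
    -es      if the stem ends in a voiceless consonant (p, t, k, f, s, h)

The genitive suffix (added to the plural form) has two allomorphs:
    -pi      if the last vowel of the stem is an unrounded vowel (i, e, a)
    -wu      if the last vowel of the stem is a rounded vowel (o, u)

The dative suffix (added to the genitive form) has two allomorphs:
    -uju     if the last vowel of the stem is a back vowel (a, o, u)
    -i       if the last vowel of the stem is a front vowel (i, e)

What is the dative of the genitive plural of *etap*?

etapespii

*etap* — final consonant /p/ (voiceless) → -es → *etapes*.
The last vowel of the plural form *etapes* is /e/, which is an unrounded vowel, so the genitive suffix is -pi, giving *etapespi*.
Since the last vowel of the genitive form *etapespi* is /i/ (a front vowel), it takes -i, giving *etapespii*.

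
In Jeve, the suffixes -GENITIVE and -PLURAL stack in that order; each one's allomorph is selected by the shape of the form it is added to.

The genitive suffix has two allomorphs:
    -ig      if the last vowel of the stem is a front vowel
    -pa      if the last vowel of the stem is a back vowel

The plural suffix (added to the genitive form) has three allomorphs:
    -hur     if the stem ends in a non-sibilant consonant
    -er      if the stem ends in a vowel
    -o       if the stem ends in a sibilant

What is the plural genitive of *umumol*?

umumolpaer

*umumol*: last vowel = /o/, a back vowel → -pa → *umumolpa*.
The genitive form *umumolpa*: final sound = /a/, a vowel → -er → *umumolpaer*.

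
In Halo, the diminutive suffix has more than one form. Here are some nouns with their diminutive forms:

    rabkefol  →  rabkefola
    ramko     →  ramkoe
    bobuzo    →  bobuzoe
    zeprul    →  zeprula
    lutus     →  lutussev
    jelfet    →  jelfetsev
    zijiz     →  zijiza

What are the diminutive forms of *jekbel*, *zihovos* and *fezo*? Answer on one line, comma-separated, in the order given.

The pattern is voicing of the final sound: -sev when the stem ends in a voiceless consonant (*lutus*, *jelfet*); -a when the stem ends in a voiced consonant (*rabkefol*, *zeprul*, *zijiz*); -e when the stem ends in a vowel (*ramko*, *bobuzo*).
*jekbel*: final sound = /l/, a voiced consonant → -a → *jekbela*.
Since the final sound of *zihovos* is /s/ (a voiceless consonant), it takes -sev, giving *zihovossev*.
The final sound of *fezo* is /o/, which is a vowel, so the suffix is -e, giving *fezoe*.

jekbela, zihovossev, fezoe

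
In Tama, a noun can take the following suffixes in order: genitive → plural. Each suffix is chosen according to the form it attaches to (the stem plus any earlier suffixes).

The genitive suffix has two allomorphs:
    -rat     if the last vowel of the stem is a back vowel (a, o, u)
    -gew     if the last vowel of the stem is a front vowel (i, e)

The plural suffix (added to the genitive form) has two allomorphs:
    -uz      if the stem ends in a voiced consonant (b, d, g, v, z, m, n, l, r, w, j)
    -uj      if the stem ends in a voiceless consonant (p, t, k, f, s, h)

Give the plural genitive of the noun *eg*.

*eg* — last vowel /e/ (a front vowel) → -gew → *eggew*.
The genitive form *eggew*: final consonant = /w/, voiced → -uz → *eggewuz*.

eggewuz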